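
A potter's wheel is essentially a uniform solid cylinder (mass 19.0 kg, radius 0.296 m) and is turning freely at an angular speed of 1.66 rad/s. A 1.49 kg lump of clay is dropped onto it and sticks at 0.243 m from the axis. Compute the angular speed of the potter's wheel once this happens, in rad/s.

The added mass arrives with no angular momentum about the axis, and any external torque about the axis is negligible, so the system's angular momentum is conserved.
I_p = ½(19.0)(0.296)² = 0.8324 kg·m².
Added inertia Σmr² = (1.49)(0.243)² = 0.08798 kg·m²; I_f = 0.8324 + 0.08798 = 0.9203 kg·m².
ω_f = I_p ω_i / I_f = (0.8324)(1.66) / 0.9203 = 1.501 rad/s.

ω_f ≈ 1.50 rad/s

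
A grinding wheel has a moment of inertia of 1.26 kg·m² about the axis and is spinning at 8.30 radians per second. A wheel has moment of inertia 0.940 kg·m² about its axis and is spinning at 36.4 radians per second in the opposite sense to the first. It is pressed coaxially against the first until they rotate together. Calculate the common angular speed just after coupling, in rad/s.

The coupling torques are internal; angular momentum about the shared axis is conserved.
Taking A's sense as positive: L = (1.260)(8.30) − (0.9400)(36.4) = -23.76 kg·m²·rad/s.
Combined I = 1.260 + 0.9400 = 2.200 kg·m².
ω_f = L / I = -23.76 / 2.200 = -10.80 rad/s.

|ω_f| ≈ 10.8 rad/s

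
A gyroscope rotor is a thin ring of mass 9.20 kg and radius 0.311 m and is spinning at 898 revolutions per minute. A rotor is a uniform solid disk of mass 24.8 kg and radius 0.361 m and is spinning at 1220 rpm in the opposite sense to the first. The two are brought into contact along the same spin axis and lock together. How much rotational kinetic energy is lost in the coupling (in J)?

ΔKE lost ≈ 14100 J

The coupling torques are internal; angular momentum about the shared axis is conserved.
Moments of inertia: I_A = (9.20)(0.311)² = 0.8898 kg·m²; I_B = ½(24.8)(0.361)² = 1.616 kg·m².
Taking A's sense as positive: L = (0.8898)(898) − (1.616)(1220) = -1172 kg·m²·rpm.
Combined I = 0.8898 + 1.616 = 2.506 kg·m².
ω_f = L / I = -1172 / 2.506 = -467.9 rpm.
KE_i = ½ΣIω² = 17120 J; KE_f = ½(2.506)(49.00)² = 3008 J.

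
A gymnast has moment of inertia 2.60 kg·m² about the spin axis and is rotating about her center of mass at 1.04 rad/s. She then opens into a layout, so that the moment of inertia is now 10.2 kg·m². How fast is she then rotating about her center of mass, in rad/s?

ω₂ ≈ 0.265 rad/s

With no external torque about the axis, L is conserved: I₁ω₁ = I₂ω₂.
ω₂ = I₁ω₁ / I₂ = (2.600)(1.04 rad/s) / (10.20) = 0.2651 rad/s.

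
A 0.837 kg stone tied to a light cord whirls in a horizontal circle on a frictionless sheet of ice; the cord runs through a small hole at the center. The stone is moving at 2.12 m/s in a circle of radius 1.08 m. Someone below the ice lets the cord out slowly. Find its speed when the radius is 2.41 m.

Central (radial) force ⇒ zero torque about the center ⇒ m v r is constant.
v₂ = v₁ r₁ / r₂ = (2.12)(1.08) / (2.41) = 0.9500 m/s.

v₂ ≈ 0.950 m/s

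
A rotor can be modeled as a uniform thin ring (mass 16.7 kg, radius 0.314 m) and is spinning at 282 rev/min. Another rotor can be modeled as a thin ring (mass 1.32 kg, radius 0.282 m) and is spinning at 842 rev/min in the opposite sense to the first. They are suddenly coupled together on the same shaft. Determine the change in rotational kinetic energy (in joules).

No external torque acts about the common axis, so total angular momentum is conserved.
Moments of inertia: I_A = (16.7)(0.314)² = 1.647 kg·m²; I_B = (1.32)(0.282)² = 0.1050 kg·m².
Taking A's sense as positive: L = (1.647)(282) − (0.1050)(842) = 375.9 kg·m²·rpm.
Combined I = 1.647 + 0.1050 = 1.752 kg·m².
ω_f = L / I = 375.9 / 1.752 = 214.6 rpm.
KE_i = ½ΣIω² = 1126 J; KE_f = ½(1.752)(22.48)² = 442.4 J.

ΔKE ≈ -684 J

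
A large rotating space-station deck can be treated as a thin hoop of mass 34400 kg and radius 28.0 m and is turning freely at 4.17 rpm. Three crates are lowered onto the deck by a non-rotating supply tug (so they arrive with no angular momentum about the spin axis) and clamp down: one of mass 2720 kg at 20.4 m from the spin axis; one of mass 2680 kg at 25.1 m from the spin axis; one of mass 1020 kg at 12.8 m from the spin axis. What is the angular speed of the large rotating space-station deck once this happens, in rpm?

The added mass arrives with no angular momentum about the spin axis, and any external torque about the spin axis is negligible, so the system's angular momentum is conserved.
I_p = (34400)(28.0)² = 2.697e+07 kg·m².
Added inertia Σmr² = (2720)(20.4)² + (2680)(25.1)² + (1020)(12.8)² = 2.987e+06 kg·m²; I_f = 2.697e+07 + 2.987e+06 = 2.996e+07 kg·m².
ω_f = I_p ω_i / I_f = (2.697e+07)(4.17) / 2.996e+07 = 3.754 rpm.

ω_f ≈ 3.75 rpm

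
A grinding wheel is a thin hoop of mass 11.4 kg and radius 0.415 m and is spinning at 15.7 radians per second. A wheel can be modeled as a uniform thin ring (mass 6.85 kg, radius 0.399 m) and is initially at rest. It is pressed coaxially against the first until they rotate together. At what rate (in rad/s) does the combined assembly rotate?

|ω_f| ≈ 10.1 rad/s

The coupling torques are internal; angular momentum about the shared axis is conserved.
Moments of inertia: I_A = (11.4)(0.415)² = 1.963 kg·m²; I_B = (6.85)(0.399)² = 1.091 kg·m².
Taking A's sense as positive: L = (1.963)(15.7) = 30.82 kg·m²·rad/s.
Combined I = 1.963 + 1.091 = 3.054 kg·m².
ω_f = L / I = 30.82 / 3.054 = 10.09 rad/s.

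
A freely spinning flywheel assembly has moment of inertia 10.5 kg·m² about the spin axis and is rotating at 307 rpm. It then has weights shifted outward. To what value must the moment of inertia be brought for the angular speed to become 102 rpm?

I₂ ≈ 31.6 kg·m²

No external torque acts about the spin axis, so angular momentum is conserved.
I₂ = I₁ω₁ / ω₂ = (10.5)(307) / (102) = 31.60 kg·m².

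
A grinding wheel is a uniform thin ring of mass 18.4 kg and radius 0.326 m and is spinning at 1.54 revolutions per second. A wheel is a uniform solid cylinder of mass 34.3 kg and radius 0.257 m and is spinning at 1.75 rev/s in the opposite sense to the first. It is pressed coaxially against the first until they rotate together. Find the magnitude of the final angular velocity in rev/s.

|ω_f| ≈ 0.333 rev/s

The coupling torques are internal; angular momentum about the shared axis is conserved.
Moments of inertia: I_A = (18.4)(0.326)² = 1.955 kg·m²; I_B = ½(34.3)(0.257)² = 1.133 kg·m².
Taking A's sense as positive: L = (1.955)(1.54) − (1.133)(1.75) = 1.029 kg·m²·rev/s.
Combined I = 1.955 + 1.133 = 3.088 kg·m².
ω_f = L / I = 1.029 / 3.088 = 0.3332 rev/s.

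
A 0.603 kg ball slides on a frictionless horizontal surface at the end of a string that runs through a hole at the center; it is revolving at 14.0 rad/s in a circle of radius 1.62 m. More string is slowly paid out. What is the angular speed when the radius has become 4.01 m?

ω₂ ≈ 2.28 rad/s

No torque about the axis ⇒ m r₁² ω₁ = m r₂² ω₂.
ω₂ = ω₁ (r₁/r₂)² = (14.0)(1.62/4.01)² = 2.285 rad/s.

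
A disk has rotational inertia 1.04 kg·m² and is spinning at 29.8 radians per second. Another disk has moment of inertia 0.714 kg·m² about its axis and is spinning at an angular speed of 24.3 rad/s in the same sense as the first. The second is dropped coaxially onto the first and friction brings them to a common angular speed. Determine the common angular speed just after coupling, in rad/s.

The coupling torques are internal; angular momentum about the shared axis is conserved.
Taking A's sense as positive: L = (1.040)(29.8) + (0.7140)(24.3) = 48.34 kg·m²·rad/s.
Combined I = 1.040 + 0.7140 = 1.754 kg·m².
ω_f = L / I = 48.34 / 1.754 = 27.56 rad/s.

|ω_f| ≈ 27.6 rad/s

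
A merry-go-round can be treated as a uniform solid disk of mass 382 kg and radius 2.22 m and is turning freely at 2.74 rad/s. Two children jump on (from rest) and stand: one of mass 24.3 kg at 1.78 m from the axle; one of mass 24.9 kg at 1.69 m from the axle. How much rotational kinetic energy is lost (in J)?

energy lost ≈ 480 J

No external torque acts about the axle; L_before = L_after.
I_p = ½(382)(2.22)² = 941.3 kg·m².
Added inertia Σmr² = (24.3)(1.78)² + (24.9)(1.69)² = 148.1 kg·m²; I_f = 941.3 + 148.1 = 1089 kg·m².
ω_f = I_p ω_i / I_f = (941.3)(2.74) / 1089 = 2.367 rad/s.
KE_i = ½(941.3)(2.740 rad/s)² = 3534 J; KE_f = ½(1089)(2.367)² = 3053 J.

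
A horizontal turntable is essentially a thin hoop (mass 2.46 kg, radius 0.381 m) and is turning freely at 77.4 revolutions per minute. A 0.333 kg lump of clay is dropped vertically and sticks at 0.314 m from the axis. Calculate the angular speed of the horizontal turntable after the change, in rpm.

ω_f ≈ 70.9 rpm

The added mass arrives with no angular momentum about the axis, and any external torque about the axis is negligible, so the system's angular momentum is conserved.
I_p = (2.46)(0.381)² = 0.3571 kg·m².
Added inertia Σmr² = (0.333)(0.314)² = 0.03283 kg·m²; I_f = 0.3571 + 0.03283 = 0.3899 kg·m².
ω_f = I_p ω_i / I_f = (0.3571)(77.4) / 0.3899 = 70.88 rpm.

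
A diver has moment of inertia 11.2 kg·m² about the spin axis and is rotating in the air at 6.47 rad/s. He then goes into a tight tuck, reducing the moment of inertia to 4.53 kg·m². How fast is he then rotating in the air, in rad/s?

ω₂ ≈ 16.0 rad/s

No external torque acts about the spin axis, so angular momentum is conserved.
ω₂ = I₁ω₁ / I₂ = (11.20)(6.47 rad/s) / (4.530) = 16.00 rad/s.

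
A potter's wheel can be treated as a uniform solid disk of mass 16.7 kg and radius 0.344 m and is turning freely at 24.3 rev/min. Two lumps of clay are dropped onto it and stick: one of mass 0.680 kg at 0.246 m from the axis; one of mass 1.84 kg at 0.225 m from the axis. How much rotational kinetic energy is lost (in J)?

energy lost ≈ 0.383 J

The added mass arrives with no angular momentum about the axis, and any external torque about the axis is negligible, so the system's angular momentum is conserved.
I_p = ½(16.7)(0.344)² = 0.9881 kg·m².
Added inertia Σmr² = (0.680)(0.246)² + (1.84)(0.225)² = 0.1343 kg·m²; I_f = 0.9881 + 0.1343 = 1.122 kg·m².
ω_f = I_p ω_i / I_f = (0.9881)(24.3) / 1.122 = 21.39 rpm.
KE_i = ½(0.9881)(2.545 rad/s)² = 3.199 J; KE_f = ½(1.122)(2.240)² = 2.816 J.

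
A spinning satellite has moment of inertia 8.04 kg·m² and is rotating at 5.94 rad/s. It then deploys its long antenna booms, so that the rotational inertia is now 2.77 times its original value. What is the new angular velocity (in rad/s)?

Angular momentum about the spin axis is conserved since the torque about it is zero.
I₂ = 2.77 × 8.04 = 22.27 kg·m².
ω₂ = I₁ω₁ / I₂ = (8.040)(5.94 rad/s) / (22.27) = 2.144 rad/s.

ω₂ ≈ 2.14 rad/s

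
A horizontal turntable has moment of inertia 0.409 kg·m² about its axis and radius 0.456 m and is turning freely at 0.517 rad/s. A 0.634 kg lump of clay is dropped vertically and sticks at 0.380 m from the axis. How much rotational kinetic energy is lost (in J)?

The added mass arrives with no angular momentum about the axis, and any external torque about the axis is negligible, so the system's angular momentum is conserved.
Added inertia Σmr² = (0.634)(0.380)² = 0.09155 kg·m²; I_f = 0.4090 + 0.09155 = 0.5005 kg·m².
ω_f = I_p ω_i / I_f = (0.4090)(0.517) / 0.5005 = 0.4224 rad/s.
KE_i = ½(0.4090)(0.5170 rad/s)² = 0.05466 J; KE_f = ½(0.5005)(0.4224)² = 0.04466 J.

energy lost ≈ 0.0100 J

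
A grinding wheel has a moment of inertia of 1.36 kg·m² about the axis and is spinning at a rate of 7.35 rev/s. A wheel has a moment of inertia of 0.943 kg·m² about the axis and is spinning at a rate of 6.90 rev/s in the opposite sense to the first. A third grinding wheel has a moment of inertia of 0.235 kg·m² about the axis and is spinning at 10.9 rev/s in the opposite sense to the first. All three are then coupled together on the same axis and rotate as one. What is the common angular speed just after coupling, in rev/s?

No external torque acts about the common axis, so total angular momentum is conserved.
Taking A's sense as positive: L = (1.360)(7.35) − (0.9430)(6.90) − (0.2350)(10.9) = 0.9278 kg·m²·rev/s.
Combined I = 1.360 + 0.9430 + 0.2350 = 2.538 kg·m².
ω_f = L / I = 0.9278 / 2.538 = 0.3656 rev/s.

|ω_f| ≈ 0.366 rev/s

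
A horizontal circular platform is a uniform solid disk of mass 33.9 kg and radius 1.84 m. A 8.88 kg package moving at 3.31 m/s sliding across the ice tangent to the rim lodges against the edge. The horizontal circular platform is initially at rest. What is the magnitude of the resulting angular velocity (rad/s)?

|ω_f| ≈ 0.618 rad/s

The axle reaction passes through the central axle and exerts no torque about it; angular momentum about the central axle is conserved through the impact.
I_p = ½(33.9)(1.84)² = 57.39 kg·m². Taking the sense of the package's angular momentum as positive, L_{package} = m v R = (8.88)(3.31)(1.84) = 54.08 kg·m²/s.
L_i = 0 + 54.08 = 54.08 kg·m²/s.
After sticking, I_f = I_p + m R² = 57.39 + (8.88)(1.84)² = 87.45 kg·m².
ω_f = L_i / I_f = 54.08 / 87.45 = 0.6184 rad/s.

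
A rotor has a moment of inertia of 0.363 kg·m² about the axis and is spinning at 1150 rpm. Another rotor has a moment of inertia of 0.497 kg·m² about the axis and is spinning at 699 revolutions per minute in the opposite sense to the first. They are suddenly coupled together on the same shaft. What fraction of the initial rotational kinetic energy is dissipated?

fraction ≈ 0.992

No external torque acts about the common axis, so total angular momentum is conserved.
Taking A's sense as positive: L = (0.3630)(1150) − (0.4970)(699) = 70.05 kg·m²·rpm.
Combined I = 0.3630 + 0.4970 = 0.8600 kg·m².
ω_f = L / I = 70.05 / 0.8600 = 81.45 rpm.
KE_i = ½ΣIω² = 3964 J; KE_f = ½(0.8600)(8.529)² = 31.28 J.
Fraction dissipated = (KE_i − KE_f)/KE_i = 0.9921.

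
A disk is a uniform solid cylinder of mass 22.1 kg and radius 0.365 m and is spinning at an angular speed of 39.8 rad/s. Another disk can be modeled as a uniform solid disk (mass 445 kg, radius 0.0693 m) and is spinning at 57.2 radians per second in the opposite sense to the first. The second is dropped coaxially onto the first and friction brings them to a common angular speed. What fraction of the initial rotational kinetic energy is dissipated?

The coupling torques are internal; angular momentum about the shared axis is conserved.
Moments of inertia: I_A = ½(22.1)(0.365)² = 1.472 kg·m²; I_B = ½(445)(0.0693)² = 1.069 kg·m².
Taking A's sense as positive: L = (1.472)(39.8) − (1.069)(57.2) = -2.530 kg·m²·rad/s.
Combined I = 1.472 + 1.069 = 2.541 kg·m².
ω_f = L / I = -2.530 / 2.541 = -0.9959 rad/s.
KE_i = ½ΣIω² = 2914 J; KE_f = ½(2.541)(0.9959)² = 1.260 J.
Fraction dissipated = (KE_i − KE_f)/KE_i = 0.9996.

fraction ≈ 1.00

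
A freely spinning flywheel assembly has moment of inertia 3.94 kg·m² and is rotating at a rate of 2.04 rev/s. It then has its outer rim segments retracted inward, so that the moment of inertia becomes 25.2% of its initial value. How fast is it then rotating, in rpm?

Angular momentum about the spin axis is conserved since the torque about it is zero.
I₂ = 0.252 × 3.94 = 0.9929 kg·m².
ω₂ = I₁ω₁ / I₂ = (3.940)(2.04 rev/s) / (0.9929) = 8.095 rev/s = 485.7 rpm.

ω₂ ≈ 486 rpm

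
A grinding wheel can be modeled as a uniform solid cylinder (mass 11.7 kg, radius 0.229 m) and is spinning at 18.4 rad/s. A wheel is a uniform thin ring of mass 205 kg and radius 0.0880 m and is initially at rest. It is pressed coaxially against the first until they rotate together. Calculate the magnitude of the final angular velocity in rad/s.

|ω_f| ≈ 2.98 rad/s

The coupling torques are internal; angular momentum about the shared axis is conserved.
Moments of inertia: I_A = ½(11.7)(0.229)² = 0.3068 kg·m²; I_B = (205)(0.0880)² = 1.588 kg·m².
Taking A's sense as positive: L = (0.3068)(18.4) = 5.645 kg·m²·rad/s.
Combined I = 0.3068 + 1.588 = 1.894 kg·m².
ω_f = L / I = 5.645 / 1.894 = 2.980 rad/s.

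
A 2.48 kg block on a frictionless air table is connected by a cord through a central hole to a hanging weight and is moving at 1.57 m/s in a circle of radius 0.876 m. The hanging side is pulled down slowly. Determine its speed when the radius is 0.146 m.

v₂ ≈ 9.42 m/s

Central (radial) force ⇒ zero torque about the center ⇒ m v r is constant.
v₂ = v₁ r₁ / r₂ = (1.57)(0.876) / (0.146) = 9.420 m/s.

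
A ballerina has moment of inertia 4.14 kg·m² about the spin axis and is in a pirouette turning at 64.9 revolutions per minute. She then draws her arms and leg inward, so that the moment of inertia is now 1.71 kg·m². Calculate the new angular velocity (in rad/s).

Angular momentum about the spin axis is conserved since the torque about it is zero.
ω₂ = I₁ω₁ / I₂ = (4.140)(64.9 rpm) / (1.710) = 157.1 rpm = 16.45 rad/s.

ω₂ ≈ 16.5 rad/s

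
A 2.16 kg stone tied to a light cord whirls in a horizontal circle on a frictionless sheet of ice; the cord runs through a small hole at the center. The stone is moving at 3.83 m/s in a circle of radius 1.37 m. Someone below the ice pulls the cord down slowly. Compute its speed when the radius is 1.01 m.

The only horizontal force on the mass is along the cord (radial), so it exerts no torque about the hole and angular momentum m v r is conserved.
v₂ = v₁ r₁ / r₂ = (3.83)(1.37) / (1.01) = 5.195 m/s.

v₂ ≈ 5.20 m/s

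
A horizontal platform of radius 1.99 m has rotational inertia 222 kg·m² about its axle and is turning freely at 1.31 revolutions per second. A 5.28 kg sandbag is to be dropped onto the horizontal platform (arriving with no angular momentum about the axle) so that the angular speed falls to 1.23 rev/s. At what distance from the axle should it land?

The added mass arrives with no angular momentum about the axle, and any external torque about the axle is negligible, so the system's angular momentum is conserved.
I_p ω_i = (I_p + m r²) ω_f ⇒ m r² = I_p(ω_i/ω_f − 1) = 222.0(1.31/1.23 − 1) = 14.44 kg·m².
r = √(14.44/5.28) = 1.654 m.

r ≈ 1.65 m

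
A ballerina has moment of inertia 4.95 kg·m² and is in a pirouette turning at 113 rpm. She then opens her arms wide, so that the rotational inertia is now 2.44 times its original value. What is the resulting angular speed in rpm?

ω₂ ≈ 46.3 rpm

Angular momentum about the spin axis is conserved since the torque about it is zero.
I₂ = 2.44 × 4.95 = 12.08 kg·m².
ω₂ = I₁ω₁ / I₂ = (4.950)(113 rpm) / (12.08) = 46.31 rpm.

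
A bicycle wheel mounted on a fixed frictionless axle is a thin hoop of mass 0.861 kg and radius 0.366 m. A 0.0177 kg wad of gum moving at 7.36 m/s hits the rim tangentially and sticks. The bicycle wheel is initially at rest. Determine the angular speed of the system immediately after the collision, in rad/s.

|ω_f| ≈ 0.405 rad/s

The axle reaction passes through the axle and exerts no torque about it; angular momentum about the axle is conserved through the impact.
I_p = (0.861)(0.366)² = 0.1153 kg·m². Taking the sense of the wad of gum's angular momentum as positive, L_{wad} = m v R = (0.0177)(7.36)(0.366) = 0.04768 kg·m²/s.
L_i = 0 + 0.04768 = 0.04768 kg·m²/s.
After sticking, I_f = I_p + m R² = 0.1153 + (0.0177)(0.366)² = 0.1177 kg·m².
ω_f = L_i / I_f = 0.04768 / 0.1177 = 0.4051 rad/s.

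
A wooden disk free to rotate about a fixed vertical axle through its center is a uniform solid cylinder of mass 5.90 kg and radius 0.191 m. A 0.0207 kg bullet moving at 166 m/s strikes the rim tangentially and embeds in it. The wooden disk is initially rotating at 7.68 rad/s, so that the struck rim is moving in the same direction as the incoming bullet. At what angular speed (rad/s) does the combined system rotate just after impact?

The axle reaction passes through the axle and exerts no torque about it; angular momentum about the axle is conserved through the impact.
I_p = ½(5.90)(0.191)² = 0.1076 kg·m². Taking the sense of the bullet's angular momentum as positive, L_{bullet} = m v R = (0.0207)(166)(0.191) = 0.6563 kg·m²/s.
L_i = +I_p ω_p + m v R = +(0.1076)(7.68) + 0.6563 = 1.483 kg·m²/s.
After sticking, I_f = I_p + m R² = 0.1076 + (0.0207)(0.191)² = 0.1084 kg·m².
ω_f = L_i / I_f = 1.483 / 0.1084 = 13.68 rad/s.

|ω_f| ≈ 13.7 rad/s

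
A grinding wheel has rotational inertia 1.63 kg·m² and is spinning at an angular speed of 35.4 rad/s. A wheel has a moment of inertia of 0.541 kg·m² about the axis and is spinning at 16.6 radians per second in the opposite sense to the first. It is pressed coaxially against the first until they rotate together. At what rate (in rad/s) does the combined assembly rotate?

|ω_f| ≈ 22.4 rad/s

No external torque acts about the common axis, so total angular momentum is conserved.
Taking A's sense as positive: L = (1.630)(35.4) − (0.5410)(16.6) = 48.72 kg·m²·rad/s.
Combined I = 1.630 + 0.5410 = 2.171 kg·m².
ω_f = L / I = 48.72 / 2.171 = 22.44 rad/s.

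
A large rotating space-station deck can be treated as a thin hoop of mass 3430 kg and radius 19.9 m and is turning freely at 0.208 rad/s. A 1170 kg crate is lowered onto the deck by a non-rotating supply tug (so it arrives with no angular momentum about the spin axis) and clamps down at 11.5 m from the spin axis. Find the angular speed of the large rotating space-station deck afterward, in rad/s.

ω_f ≈ 0.187 rad/s

The added mass arrives with no angular momentum about the spin axis, and any external torque about the spin axis is negligible, so the system's angular momentum is conserved.
I_p = (3430)(19.9)² = 1.358e+06 kg·m².
Added inertia Σmr² = (1170)(11.5)² = 1.547e+05 kg·m²; I_f = 1.358e+06 + 1.547e+05 = 1.513e+06 kg·m².
ω_f = I_p ω_i / I_f = (1.358e+06)(0.208) / 1.513e+06 = 0.1867 rad/s.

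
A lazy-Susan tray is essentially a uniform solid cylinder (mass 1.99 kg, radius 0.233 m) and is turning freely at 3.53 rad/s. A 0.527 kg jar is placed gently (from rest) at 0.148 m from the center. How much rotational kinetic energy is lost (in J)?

No external torque acts about the center; L_before = L_after.
I_p = ½(1.99)(0.233)² = 0.05402 kg·m².
Added inertia Σmr² = (0.527)(0.148)² = 0.01154 kg·m²; I_f = 0.05402 + 0.01154 = 0.06556 kg·m².
ω_f = I_p ω_i / I_f = (0.05402)(3.53) / 0.06556 = 2.908 rad/s.
KE_i = ½(0.05402)(3.530 rad/s)² = 0.3366 J; KE_f = ½(0.06556)(2.908)² = 0.2773 J.

energy lost ≈ 0.0593 J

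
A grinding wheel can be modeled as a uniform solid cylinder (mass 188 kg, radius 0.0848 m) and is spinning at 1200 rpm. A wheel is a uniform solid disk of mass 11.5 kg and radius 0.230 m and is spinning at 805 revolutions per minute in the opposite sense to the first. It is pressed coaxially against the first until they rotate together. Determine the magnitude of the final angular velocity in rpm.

|ω_f| ≈ 578 rpm

No external torque acts about the common axis, so total angular momentum is conserved.
Moments of inertia: I_A = ½(188)(0.0848)² = 0.6760 kg·m²; I_B = ½(11.5)(0.230)² = 0.3042 kg·m².
Taking A's sense as positive: L = (0.6760)(1200) − (0.3042)(805) = 566.3 kg·m²·rpm.
Combined I = 0.6760 + 0.3042 = 0.9801 kg·m².
ω_f = L / I = 566.3 / 0.9801 = 577.8 rpm.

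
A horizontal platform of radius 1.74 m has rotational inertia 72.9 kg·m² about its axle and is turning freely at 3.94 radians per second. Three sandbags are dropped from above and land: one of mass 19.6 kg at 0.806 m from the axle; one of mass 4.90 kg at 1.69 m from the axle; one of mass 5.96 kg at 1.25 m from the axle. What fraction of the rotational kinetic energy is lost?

fraction ≈ 0.331

No external torque acts about the axle; L_before = L_after.
Added inertia Σmr² = (19.6)(0.806)² + (4.90)(1.69)² + (5.96)(1.25)² = 36.04 kg·m²; I_f = 72.90 + 36.04 = 108.9 kg·m².
ω_f = I_p ω_i / I_f = (72.90)(3.94) / 108.9 = 2.637 rad/s.
KE_i = ½(72.90)(3.940 rad/s)² = 565.8 J; KE_f = ½(108.9)(2.637)² = 378.6 J.
Fraction lost = 0.3308.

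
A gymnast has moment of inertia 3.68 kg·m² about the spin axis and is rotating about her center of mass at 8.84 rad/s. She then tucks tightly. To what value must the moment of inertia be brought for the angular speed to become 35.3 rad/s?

With no external torque about the axis, L is conserved: I₁ω₁ = I₂ω₂.
I₂ = I₁ω₁ / ω₂ = (3.68)(8.84) / (35.3) = 0.9216 kg·m².

I₂ ≈ 0.922 kg·m²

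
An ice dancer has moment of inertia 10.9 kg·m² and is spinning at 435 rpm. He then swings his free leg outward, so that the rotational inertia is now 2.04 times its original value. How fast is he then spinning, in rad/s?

Angular momentum about the spin axis is conserved since the torque about it is zero.
I₂ = 2.04 × 10.9 = 22.24 kg·m².
ω₂ = I₁ω₁ / I₂ = (10.90)(435 rpm) / (22.24) = 213.2 rpm = 22.33 rad/s.

ω₂ ≈ 22.3 rad/s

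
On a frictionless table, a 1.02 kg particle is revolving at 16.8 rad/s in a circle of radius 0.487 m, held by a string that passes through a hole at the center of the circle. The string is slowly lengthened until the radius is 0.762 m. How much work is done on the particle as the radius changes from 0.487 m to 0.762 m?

No torque about the axis ⇒ m r₁² ω₁ = m r₂² ω₂.
ω₂ = ω₁ (r₁/r₂)² = (16.8)(0.487/0.762)² = 6.862 rad/s.
W = ΔKE = ½m(v₂² − v₁²) = -20.19 J.

W ≈ -20.2 J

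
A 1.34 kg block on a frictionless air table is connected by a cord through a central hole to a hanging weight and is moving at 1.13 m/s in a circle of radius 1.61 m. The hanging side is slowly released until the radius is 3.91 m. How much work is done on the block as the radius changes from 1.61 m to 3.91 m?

The only horizontal force on the mass is along the cord (radial), so it exerts no torque about the hole and angular momentum m v r is conserved.
v₂ = v₁ r₁ / r₂ = (1.13)(1.61) / (3.91) = 0.4653 m/s.
W = ΔKE = ½m(v₂² − v₁²) = -0.7105 J.

W ≈ -0.710 J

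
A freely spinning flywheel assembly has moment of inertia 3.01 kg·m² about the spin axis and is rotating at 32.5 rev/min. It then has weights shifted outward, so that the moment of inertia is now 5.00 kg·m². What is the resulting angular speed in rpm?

Angular momentum about the spin axis is conserved since the torque about it is zero.
ω₂ = I₁ω₁ / I₂ = (3.010)(32.5 rpm) / (5.000) = 19.56 rpm.

ω₂ ≈ 19.6 rpm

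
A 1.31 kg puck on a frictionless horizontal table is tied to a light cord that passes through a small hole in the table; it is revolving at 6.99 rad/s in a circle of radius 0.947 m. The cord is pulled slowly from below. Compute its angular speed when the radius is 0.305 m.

No torque about the axis ⇒ m r₁² ω₁ = m r₂² ω₂.
ω₂ = ω₁ (r₁/r₂)² = (6.99)(0.947/0.305)² = 67.39 rad/s.

ω₂ ≈ 67.4 rad/s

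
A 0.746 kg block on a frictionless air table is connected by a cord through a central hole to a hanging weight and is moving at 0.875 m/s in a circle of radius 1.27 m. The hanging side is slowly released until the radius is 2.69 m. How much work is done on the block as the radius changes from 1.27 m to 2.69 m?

W ≈ -0.222 J

Central (radial) force ⇒ zero torque about the center ⇒ m v r is constant.
v₂ = v₁ r₁ / r₂ = (0.875)(1.27) / (2.69) = 0.4131 m/s.
W = ΔKE = ½m(v₂² − v₁²) = -0.2219 J.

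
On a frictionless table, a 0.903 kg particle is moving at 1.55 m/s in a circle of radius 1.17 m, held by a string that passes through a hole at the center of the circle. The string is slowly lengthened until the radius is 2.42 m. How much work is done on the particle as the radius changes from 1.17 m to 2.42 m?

W ≈ -0.831 J

The only horizontal force on the mass is along the cord (radial), so it exerts no torque about the hole and angular momentum m v r is conserved.
v₂ = v₁ r₁ / r₂ = (1.55)(1.17) / (2.42) = 0.7494 m/s.
W = ΔKE = ½m(v₂² − v₁²) = -0.8312 J.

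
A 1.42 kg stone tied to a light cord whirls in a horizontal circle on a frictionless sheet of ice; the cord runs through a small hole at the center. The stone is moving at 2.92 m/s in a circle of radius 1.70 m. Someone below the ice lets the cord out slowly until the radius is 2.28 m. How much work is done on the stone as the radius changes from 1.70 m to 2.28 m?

Central (radial) force ⇒ zero torque about the center ⇒ m v r is constant.
v₂ = v₁ r₁ / r₂ = (2.92)(1.70) / (2.28) = 2.177 m/s.
W = ΔKE = ½m(v₂² − v₁²) = -2.688 J.

W ≈ -2.69 J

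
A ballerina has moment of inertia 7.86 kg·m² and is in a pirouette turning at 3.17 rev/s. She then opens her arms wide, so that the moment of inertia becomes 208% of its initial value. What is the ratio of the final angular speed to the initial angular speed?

No external torque acts about the spin axis, so angular momentum is conserved.
I₂ = 2.08 × 7.86 = 16.35 kg·m².
ω₂/ω₁ = I₁/I₂ = 7.860 / 16.35 = 0.4808.

ω₂/ω₁ ≈ 0.481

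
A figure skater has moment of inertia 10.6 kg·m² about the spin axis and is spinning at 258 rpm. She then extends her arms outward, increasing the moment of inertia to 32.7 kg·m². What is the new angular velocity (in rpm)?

No external torque acts about the spin axis, so angular momentum is conserved.
ω₂ = I₁ω₁ / I₂ = (10.60)(258 rpm) / (32.70) = 83.63 rpm.

ω₂ ≈ 83.6 rpm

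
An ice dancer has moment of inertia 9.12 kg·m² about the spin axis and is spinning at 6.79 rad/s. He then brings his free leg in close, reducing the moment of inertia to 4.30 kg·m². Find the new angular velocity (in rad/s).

No external torque acts about the spin axis, so angular momentum is conserved.
ω₂ = I₁ω₁ / I₂ = (9.120)(6.79 rad/s) / (4.300) = 14.40 rad/s.

ω₂ ≈ 14.4 rad/s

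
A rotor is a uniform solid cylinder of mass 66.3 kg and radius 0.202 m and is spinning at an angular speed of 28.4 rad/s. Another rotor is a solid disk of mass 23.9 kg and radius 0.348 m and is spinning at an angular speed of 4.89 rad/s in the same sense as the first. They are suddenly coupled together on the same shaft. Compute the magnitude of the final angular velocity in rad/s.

|ω_f| ≈ 16.2 rad/s

The coupling torques are internal; angular momentum about the shared axis is conserved.
Moments of inertia: I_A = ½(66.3)(0.202)² = 1.353 kg·m²; I_B = ½(23.9)(0.348)² = 1.447 kg·m².
Taking A's sense as positive: L = (1.353)(28.4) + (1.447)(4.89) = 45.49 kg·m²·rad/s.
Combined I = 1.353 + 1.447 = 2.800 kg·m².
ω_f = L / I = 45.49 / 2.800 = 16.25 rad/s.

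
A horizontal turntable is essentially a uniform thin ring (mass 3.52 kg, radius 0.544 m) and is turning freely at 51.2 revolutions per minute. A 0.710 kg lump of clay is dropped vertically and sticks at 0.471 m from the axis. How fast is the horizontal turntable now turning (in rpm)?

No external torque acts about the axis; L_before = L_after.
I_p = (3.52)(0.544)² = 1.042 kg·m².
Added inertia Σmr² = (0.710)(0.471)² = 0.1575 kg·m²; I_f = 1.042 + 0.1575 = 1.199 kg·m².
ω_f = I_p ω_i / I_f = (1.042)(51.2) / 1.199 = 44.48 rpm.

ω_f ≈ 44.5 rpm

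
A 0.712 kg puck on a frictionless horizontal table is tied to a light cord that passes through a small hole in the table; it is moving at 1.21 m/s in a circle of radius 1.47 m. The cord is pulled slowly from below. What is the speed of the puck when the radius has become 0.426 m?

The only horizontal force on the mass is along the cord (radial), so it exerts no torque about the hole and angular momentum m v r is conserved.
v₂ = v₁ r₁ / r₂ = (1.21)(1.47) / (0.426) = 4.175 m/s.

v₂ ≈ 4.18 m/s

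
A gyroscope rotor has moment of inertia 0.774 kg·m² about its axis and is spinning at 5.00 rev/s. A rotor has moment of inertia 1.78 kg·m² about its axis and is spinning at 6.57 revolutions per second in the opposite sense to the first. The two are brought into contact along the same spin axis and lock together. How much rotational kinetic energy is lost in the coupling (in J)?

No external torque acts about the common axis, so total angular momentum is conserved.
Taking A's sense as positive: L = (0.7740)(5.00) − (1.780)(6.57) = -7.825 kg·m²·rev/s.
Combined I = 0.7740 + 1.780 = 2.554 kg·m².
ω_f = L / I = -7.825 / 2.554 = -3.064 rev/s.
KE_i = ½ΣIω² = 1899 J; KE_f = ½(2.554)(19.25)² = 473.2 J.

ΔKE lost ≈ 1430 J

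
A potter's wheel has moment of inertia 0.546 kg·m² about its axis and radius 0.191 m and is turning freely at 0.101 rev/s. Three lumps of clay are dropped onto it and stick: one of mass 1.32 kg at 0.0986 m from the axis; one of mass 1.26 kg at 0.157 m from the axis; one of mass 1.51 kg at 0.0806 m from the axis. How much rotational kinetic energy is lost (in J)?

The added mass arrives with no angular momentum about the axis, and any external torque about the axis is negligible, so the system's angular momentum is conserved.
Added inertia Σmr² = (1.32)(0.0986)² + (1.26)(0.157)² + (1.51)(0.0806)² = 0.05370 kg·m²; I_f = 0.5460 + 0.05370 = 0.5997 kg·m².
ω_f = I_p ω_i / I_f = (0.5460)(0.101) / 0.5997 = 0.09196 rev/s.
KE_i = ½(0.5460)(0.6346 rad/s)² = 0.1099 J; KE_f = ½(0.5997)(0.5778)² = 0.1001 J.

energy lost ≈ 0.00984 J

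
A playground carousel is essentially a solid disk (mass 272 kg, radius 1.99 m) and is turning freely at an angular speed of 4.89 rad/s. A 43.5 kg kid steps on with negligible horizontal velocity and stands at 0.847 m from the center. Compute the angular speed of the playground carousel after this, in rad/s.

No external torque acts about the center; L_before = L_after.
I_p = ½(272)(1.99)² = 538.6 kg·m².
Added inertia Σmr² = (43.5)(0.847)² = 31.21 kg·m²; I_f = 538.6 + 31.21 = 569.8 kg·m².
ω_f = I_p ω_i / I_f = (538.6)(4.89) / 569.8 = 4.622 rad/s.

ω_f ≈ 4.62 rad/s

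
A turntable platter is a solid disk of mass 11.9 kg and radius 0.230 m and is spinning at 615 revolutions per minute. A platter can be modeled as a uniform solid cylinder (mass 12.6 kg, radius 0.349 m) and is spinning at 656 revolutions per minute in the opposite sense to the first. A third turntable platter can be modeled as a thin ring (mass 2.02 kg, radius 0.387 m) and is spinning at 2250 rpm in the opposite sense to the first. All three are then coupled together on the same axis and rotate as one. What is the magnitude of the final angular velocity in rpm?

|ω_f| ≈ 715 rpm

The coupling torques are internal; angular momentum about the shared axis is conserved.
Moments of inertia: I_A = ½(11.9)(0.230)² = 0.3148 kg·m²; I_B = ½(12.6)(0.349)² = 0.7673 kg·m²; I_C = (2.02)(0.387)² = 0.3025 kg·m².
Taking A's sense as positive: L = (0.3148)(615) − (0.7673)(656) − (0.3025)(2250) = -990.5 kg·m²·rpm.
Combined I = 0.3148 + 0.7673 + 0.3025 = 1.385 kg·m².
ω_f = L / I = -990.5 / 1.385 = -715.4 rpm.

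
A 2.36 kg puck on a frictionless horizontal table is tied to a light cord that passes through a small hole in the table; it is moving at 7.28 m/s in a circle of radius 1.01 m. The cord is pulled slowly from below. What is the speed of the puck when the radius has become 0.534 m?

v₂ ≈ 13.8 m/s

Central (radial) force ⇒ zero torque about the center ⇒ m v r is constant.
v₂ = v₁ r₁ / r₂ = (7.28)(1.01) / (0.534) = 13.77 m/s.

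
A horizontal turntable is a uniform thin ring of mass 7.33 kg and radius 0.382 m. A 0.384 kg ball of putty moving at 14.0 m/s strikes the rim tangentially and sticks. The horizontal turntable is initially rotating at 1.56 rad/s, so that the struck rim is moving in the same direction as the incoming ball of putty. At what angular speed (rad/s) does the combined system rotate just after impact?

|ω_f| ≈ 3.31 rad/s

The axle reaction passes through the axle and exerts no torque about it; angular momentum about the axle is conserved through the impact.
I_p = (7.33)(0.382)² = 1.070 kg·m². Taking the sense of the ball of putty's angular momentum as positive, L_{ball} = m v R = (0.384)(14.0)(0.382) = 2.054 kg·m²/s.
L_i = +I_p ω_p + m v R = +(1.070)(1.56) + 2.054 = 3.722 kg·m²/s.
After sticking, I_f = I_p + m R² = 1.070 + (0.384)(0.382)² = 1.126 kg·m².
ω_f = L_i / I_f = 3.722 / 1.126 = 3.307 rad/s.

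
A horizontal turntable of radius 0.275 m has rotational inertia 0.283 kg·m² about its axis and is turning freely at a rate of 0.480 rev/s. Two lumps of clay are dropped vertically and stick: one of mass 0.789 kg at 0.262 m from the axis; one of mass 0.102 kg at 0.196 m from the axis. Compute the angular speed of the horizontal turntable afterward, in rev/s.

The added mass arrives with no angular momentum about the axis, and any external torque about the axis is negligible, so the system's angular momentum is conserved.
Added inertia Σmr² = (0.789)(0.262)² + (0.102)(0.196)² = 0.05808 kg·m²; I_f = 0.2830 + 0.05808 = 0.3411 kg·m².
ω_f = I_p ω_i / I_f = (0.2830)(0.480) / 0.3411 = 0.3983 rev/s.

ω_f ≈ 0.398 rev/s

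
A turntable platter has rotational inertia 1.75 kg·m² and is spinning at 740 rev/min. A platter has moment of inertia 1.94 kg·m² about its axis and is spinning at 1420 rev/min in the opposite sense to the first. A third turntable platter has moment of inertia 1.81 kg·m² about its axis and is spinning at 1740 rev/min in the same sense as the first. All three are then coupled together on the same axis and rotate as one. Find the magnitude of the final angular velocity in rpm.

|ω_f| ≈ 307 rpm

No external torque acts about the common axis, so total angular momentum is conserved.
Taking A's sense as positive: L = (1.750)(740) − (1.940)(1420) + (1.810)(1740) = 1690 kg·m²·rpm.
Combined I = 1.750 + 1.940 + 1.810 = 5.500 kg·m².
ω_f = L / I = 1690 / 5.500 = 307.2 rpm.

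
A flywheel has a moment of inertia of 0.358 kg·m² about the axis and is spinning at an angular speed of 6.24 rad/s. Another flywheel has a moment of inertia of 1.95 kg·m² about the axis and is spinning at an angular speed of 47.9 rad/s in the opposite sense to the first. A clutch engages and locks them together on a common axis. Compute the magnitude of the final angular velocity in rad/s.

The coupling torques are internal; angular momentum about the shared axis is conserved.
Taking A's sense as positive: L = (0.3580)(6.24) − (1.950)(47.9) = -91.17 kg·m²·rad/s.
Combined I = 0.3580 + 1.950 = 2.308 kg·m².
ω_f = L / I = -91.17 / 2.308 = -39.50 rad/s.

|ω_f| ≈ 39.5 rad/s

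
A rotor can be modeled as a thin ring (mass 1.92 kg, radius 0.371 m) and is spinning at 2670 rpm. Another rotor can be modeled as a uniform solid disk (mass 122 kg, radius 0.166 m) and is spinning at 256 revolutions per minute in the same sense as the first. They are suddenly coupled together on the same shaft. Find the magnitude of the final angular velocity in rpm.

|ω_f| ≈ 584 rpm

The coupling torques are internal; angular momentum about the shared axis is conserved.
Moments of inertia: I_A = (1.92)(0.371)² = 0.2643 kg·m²; I_B = ½(122)(0.166)² = 1.681 kg·m².
Taking A's sense as positive: L = (0.2643)(2670) + (1.681)(256) = 1136 kg·m²·rpm.
Combined I = 0.2643 + 1.681 = 1.945 kg·m².
ω_f = L / I = 1136 / 1.945 = 584.0 rpm.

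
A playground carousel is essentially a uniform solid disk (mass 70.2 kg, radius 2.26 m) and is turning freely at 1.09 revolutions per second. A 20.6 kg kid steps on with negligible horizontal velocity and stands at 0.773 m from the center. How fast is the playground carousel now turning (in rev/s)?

No external torque acts about the center; L_before = L_after.
I_p = ½(70.2)(2.26)² = 179.3 kg·m².
Added inertia Σmr² = (20.6)(0.773)² = 12.31 kg·m²; I_f = 179.3 + 12.31 = 191.6 kg·m².
ω_f = I_p ω_i / I_f = (179.3)(1.09) / 191.6 = 1.020 rev/s.

ω_f ≈ 1.02 rev/s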